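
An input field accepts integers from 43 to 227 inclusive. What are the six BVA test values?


Range: [43, 227]
Boundaries: just below min, min, min+1, max-1, max, just above max
Values: [42, 43, 44, 226, 227, 228]

[42, 43, 44, 226, 227, 228]


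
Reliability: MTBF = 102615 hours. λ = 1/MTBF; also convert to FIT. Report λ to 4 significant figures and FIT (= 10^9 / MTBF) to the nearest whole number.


Formula: λ = 1 / MTBF; FIT = λ × 1e9 = 1e9 / MTBF
λ = 1 / 102615 ≈ 9.745e-06 failures/hour
FIT = 1e9 / 102615 ≈ 9745 failures per 1e9 hours (nearest whole number)

λ = 9.745e-06 /h, FIT = 9745


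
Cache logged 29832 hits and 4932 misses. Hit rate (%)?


Formula: hit rate = hits / (hits + misses) * 100
hit rate = 29832 / (29832 + 4932) * 100
hit rate = 29832 / 34764 * 100
hit rate = 85.81%

85.81%


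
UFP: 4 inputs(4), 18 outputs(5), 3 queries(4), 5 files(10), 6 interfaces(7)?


UFP = EI*4 + EO*5 + EQ*4 + ILF*10 + EIF*7
UFP = 4*4 + 18*5 + 3*4 + 5*10 + 6*7
UFP = 16 + 90 + 12 + 50 + 42
UFP = 210

210


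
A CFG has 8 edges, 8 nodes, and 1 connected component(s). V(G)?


Formula: V(G) = E - N + 2P
V(G) = 8 - 8 + 2*1
V(G) = 0 + 2
V(G) = 2

2


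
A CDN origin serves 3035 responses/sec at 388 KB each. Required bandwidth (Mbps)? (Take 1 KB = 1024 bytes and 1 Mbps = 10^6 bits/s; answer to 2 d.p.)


Formula: Mbps = payload_bytes * RPS * 8 / 1e6
Payload per request = 388 KB = 388 * 1024 = 397312 bytes
Total bytes/sec = 397312 * 3035 = 1205841920
Total bits/sec = 1205841920 * 8 = 9646735360
Mbps = 9646735360 / 1e6 = 9646.74

9646.74 Mbps


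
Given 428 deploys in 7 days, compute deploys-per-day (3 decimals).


Formula: deployments per day = releases / days
= 428 / 7
= 61.143 deploys/day
(equivalently, 428.0 deploys/week)

61.143 deploys/day


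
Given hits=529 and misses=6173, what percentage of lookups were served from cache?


Formula: hit rate = hits / (hits + misses) * 100
hit rate = 529 / (529 + 6173) * 100
hit rate = 529 / 6702 * 100
hit rate = 7.89%

7.89%


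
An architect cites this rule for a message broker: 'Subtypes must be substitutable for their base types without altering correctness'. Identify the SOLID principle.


This describes the Liskov Substitution Principle (LSP)

Liskov Substitution Principle (LSP)


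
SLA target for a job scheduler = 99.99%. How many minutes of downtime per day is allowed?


Formula: allowed downtime = period * (100 - SLA) / 100
Period (day) = 1440 minutes
Unavailability fraction = (100 - 99.99) / 100
Allowed downtime = 1440 * (100 - 99.99) / 100
Allowed downtime = 0.144 minutes

0.144 minutes


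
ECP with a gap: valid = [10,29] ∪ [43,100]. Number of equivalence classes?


Valid ranges: [10,29] and [43,100]
Class 1: x < 10 — invalid
Class 2: 10 ≤ x ≤ 29 — valid
Class 3: 29 < x < 43 — invalid (gap between ranges)
Class 4: 43 ≤ x ≤ 100 — valid
Class 5: x > 100 — invalid
Total equivalence classes: 5

5 equivalence classes


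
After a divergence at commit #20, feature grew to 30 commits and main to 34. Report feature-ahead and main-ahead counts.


Common ancestor: commit #20
feature commits after divergence: 30 - 20 = 10
main commits after divergence: 34 - 20 = 14
feature is 10 commits ahead of main
main is 14 commits ahead of feature

feature ahead: 10, main ahead: 14


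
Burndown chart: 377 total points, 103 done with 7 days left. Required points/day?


Formula: Required rate = Remaining points / Days left
Remaining = 377 - 103 = 274 points
Required rate = 274 / 7 = 39.14 points/day

39.14 points/day


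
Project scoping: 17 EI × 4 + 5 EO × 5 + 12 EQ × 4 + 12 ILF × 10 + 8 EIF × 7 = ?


UFP = EI*4 + EO*5 + EQ*4 + ILF*10 + EIF*7
UFP = 17*4 + 5*5 + 12*4 + 12*10 + 8*7
UFP = 68 + 25 + 48 + 120 + 56
UFP = 317

317


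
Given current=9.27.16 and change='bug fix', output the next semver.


Current: 9.27.16
Change category: 'bug fix' → patch bump
SemVer rule: patch bump → increment PATCH (MAJOR and MINOR unchanged)
New: 9.27.17

9.27.17


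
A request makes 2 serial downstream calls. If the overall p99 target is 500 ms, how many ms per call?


Formula: per_stage = total_budget / stages
per_stage = 500 / 2
per_stage = 250.0 ms

250.0 ms


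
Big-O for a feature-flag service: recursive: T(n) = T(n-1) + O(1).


Reasoning: linear recursion with constant work per frame
Complexity: O(n)

O(n)


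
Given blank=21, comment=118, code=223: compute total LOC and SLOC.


Total LOC = blank + comment + code
Total LOC = 21 + 118 + 223 = 362
SLOC (source only) = code = 223

Total LOC: 362, SLOC: 223


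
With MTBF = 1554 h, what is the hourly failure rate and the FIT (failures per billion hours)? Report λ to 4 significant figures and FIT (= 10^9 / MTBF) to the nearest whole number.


Formula: λ = 1 / MTBF; FIT = λ × 1e9 = 1e9 / MTBF
λ = 1 / 1554 ≈ 6.435e-04 failures/hour
FIT = 1e9 / 1554 ≈ 643501 failures per 1e9 hours (nearest whole number)

λ = 6.435e-04 /h, FIT = 643501


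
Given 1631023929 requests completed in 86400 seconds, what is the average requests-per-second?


Formula: throughput = requests / seconds
throughput = 1631023929 / 86400
throughput = 18877.59 requests/second

18877.59 requests/second


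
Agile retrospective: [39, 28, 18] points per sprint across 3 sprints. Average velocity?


Formula: Avg velocity = Total points / Number of sprints
Points: [39, 28, 18]
Sum = 39 + 28 + 18 = 85
Avg velocity = 85 / 3 = 28.33 points/sprint

28.33 points/sprint


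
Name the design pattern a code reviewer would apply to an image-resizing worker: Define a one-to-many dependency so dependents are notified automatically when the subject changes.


This matches the Observer pattern

Observer


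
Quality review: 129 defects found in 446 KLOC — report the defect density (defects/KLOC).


Defect density = defects / KLOC
Defect density = 129 / 446
Defect density = 0.289 defects/KLOC

0.289 defects/KLOC


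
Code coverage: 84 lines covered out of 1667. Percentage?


Coverage = covered / total * 100
Coverage = 84 / 1667 * 100
Coverage = 5.04%

5.04%


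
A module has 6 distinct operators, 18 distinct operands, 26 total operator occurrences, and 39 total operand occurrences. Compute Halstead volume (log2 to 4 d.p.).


Formula: V = N * log2(η), where N = N1 + N2 and η = η1 + η2
η = 6 + 18 = 24
N = 26 + 39 = 65
log2(24) ≈ 4.5850
V = 65 * 4.5850 = 298.03

298.03


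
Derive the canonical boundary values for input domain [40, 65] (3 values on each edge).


Range: [40, 65]
Boundaries: just below min, min, min+1, max-1, max, just above max
Values: [39, 40, 41, 64, 65, 66]

[39, 40, 41, 64, 65, 66]


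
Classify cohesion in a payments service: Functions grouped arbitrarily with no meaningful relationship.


Reasoning: Worst: random grouping
Type: Coincidental cohesion

Coincidental cohesion


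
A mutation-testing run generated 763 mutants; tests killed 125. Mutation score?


Mutation score = killed / total * 100
Mutation score = 125 / 763 * 100
Mutation score = 16.38%

16.38%


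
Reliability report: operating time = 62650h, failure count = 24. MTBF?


Formula: MTBF = Total operating time / Number of failures
MTBF = 62650 / 24
MTBF = 2610.42 hours

2610.42 hours


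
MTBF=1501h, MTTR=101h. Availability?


Availability = MTBF / (MTBF + MTTR)
Availability = 1501 / (1501 + 101)
Availability = 1501 / 1602
Availability = 93.6954%

93.6954%


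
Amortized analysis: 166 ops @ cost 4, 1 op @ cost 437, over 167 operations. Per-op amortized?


Formula: Amortized cost = Total cost / Operations
Total cost = (166 * 4) + (1 * 437)
Total cost = 664 + 437 = 1101
Amortized = 1101 / 167 = 6.5928

6.5928


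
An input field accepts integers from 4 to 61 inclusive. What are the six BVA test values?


Range: [4, 61]
Boundaries: just below min, min, min+1, max-1, max, just above max
Values: [3, 4, 5, 60, 61, 62]

[3, 4, 5, 60, 61, 62]


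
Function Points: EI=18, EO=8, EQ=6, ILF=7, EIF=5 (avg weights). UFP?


UFP = EI*4 + EO*5 + EQ*4 + ILF*10 + EIF*7
UFP = 18*4 + 8*5 + 6*4 + 7*10 + 5*7
UFP = 72 + 40 + 24 + 70 + 35
UFP = 241

241


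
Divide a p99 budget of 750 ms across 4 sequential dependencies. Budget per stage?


Formula: per_stage = total_budget / stages
per_stage = 750 / 4
per_stage = 187.5 ms

187.5 ms


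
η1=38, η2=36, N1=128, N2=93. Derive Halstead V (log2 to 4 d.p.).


Formula: V = N * log2(η), where N = N1 + N2 and η = η1 + η2
η = 38 + 36 = 74
N = 128 + 93 = 221
log2(74) ≈ 6.2095
V = 221 * 6.2095 = 1372.30

1372.30


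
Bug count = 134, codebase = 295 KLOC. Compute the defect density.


Defect density = defects / KLOC
Defect density = 134 / 295
Defect density = 0.454 defects/KLOC

0.454 defects/KLOC


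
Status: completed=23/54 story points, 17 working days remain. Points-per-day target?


Formula: Required rate = Remaining points / Days left
Remaining = 54 - 23 = 31 points
Required rate = 31 / 17 = 1.82 points/day

1.82 points/day


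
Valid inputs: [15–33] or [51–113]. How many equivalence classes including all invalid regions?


Valid ranges: [15,33] and [51,113]
Class 1: x < 15 — invalid
Class 2: 15 ≤ x ≤ 33 — valid
Class 3: 33 < x < 51 — invalid (gap between ranges)
Class 4: 51 ≤ x ≤ 113 — valid
Class 5: x > 113 — invalid
Total equivalence classes: 5

5 equivalence classes


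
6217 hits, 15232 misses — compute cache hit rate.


Formula: hit rate = hits / (hits + misses) * 100
hit rate = 6217 / (6217 + 15232) * 100
hit rate = 6217 / 21449 * 100
hit rate = 28.99%

28.99%


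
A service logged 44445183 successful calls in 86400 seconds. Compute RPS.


Formula: throughput = requests / seconds
throughput = 44445183 / 86400
throughput = 514.41 requests/second

514.41 requests/second


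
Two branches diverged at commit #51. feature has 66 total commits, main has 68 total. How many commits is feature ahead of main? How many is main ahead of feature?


Common ancestor: commit #51
feature commits after divergence: 66 - 51 = 15
main commits after divergence: 68 - 51 = 17
feature is 15 commits ahead of main
main is 17 commits ahead of feature

feature ahead: 15, main ahead: 17


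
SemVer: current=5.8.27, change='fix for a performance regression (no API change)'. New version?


Current: 5.8.27
Change category: 'fix for a performance regression (no API change)' → patch bump
SemVer rule: patch bump → increment PATCH (MAJOR and MINOR unchanged)
New: 5.8.28

5.8.28


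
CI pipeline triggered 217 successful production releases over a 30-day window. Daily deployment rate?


Formula: deployments per day = releases / days
= 217 / 30
= 7.233 deploys/day
(equivalently, 50.63 deploys/week)

7.233 deploys/day


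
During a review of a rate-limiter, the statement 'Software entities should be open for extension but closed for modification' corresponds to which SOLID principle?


This describes the Open/Closed Principle (OCP)

Open/Closed Principle (OCP)


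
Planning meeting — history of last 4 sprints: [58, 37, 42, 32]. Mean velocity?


Formula: Avg velocity = Total points / Number of sprints
Points: [58, 37, 42, 32]
Sum = 58 + 37 + 42 + 32 = 169
Avg velocity = 169 / 4 = 42.25 points/sprint

42.25 points/sprint


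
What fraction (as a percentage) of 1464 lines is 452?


Coverage = covered / total * 100
Coverage = 452 / 1464 * 100
Coverage = 30.87%

30.87%


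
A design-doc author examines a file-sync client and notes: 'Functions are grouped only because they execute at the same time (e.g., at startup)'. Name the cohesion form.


Reasoning: Related by timing only
Type: Temporal cohesion

Temporal cohesion


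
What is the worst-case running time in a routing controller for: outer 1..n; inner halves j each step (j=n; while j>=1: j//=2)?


Reasoning: n times log n
Complexity: O(n log n)

O(n log n)


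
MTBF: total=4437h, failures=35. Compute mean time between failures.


Formula: MTBF = Total operating time / Number of failures
MTBF = 4437 / 35
MTBF = 126.77 hours

126.77 hours


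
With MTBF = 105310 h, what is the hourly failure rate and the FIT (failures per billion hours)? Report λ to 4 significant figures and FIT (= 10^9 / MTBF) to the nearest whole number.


Formula: λ = 1 / MTBF; FIT = λ × 1e9 = 1e9 / MTBF
λ = 1 / 105310 ≈ 9.496e-06 failures/hour
FIT = 1e9 / 105310 ≈ 9496 failures per 1e9 hours (nearest whole number)

λ = 9.496e-06 /h, FIT = 9496


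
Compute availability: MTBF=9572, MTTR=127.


Availability = MTBF / (MTBF + MTTR)
Availability = 9572 / (9572 + 127)
Availability = 9572 / 9699
Availability = 98.6906%

98.6906%


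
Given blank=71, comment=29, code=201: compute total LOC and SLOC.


Total LOC = blank + comment + code
Total LOC = 71 + 29 + 201 = 301
SLOC (source only) = code = 201

Total LOC: 301, SLOC: 201


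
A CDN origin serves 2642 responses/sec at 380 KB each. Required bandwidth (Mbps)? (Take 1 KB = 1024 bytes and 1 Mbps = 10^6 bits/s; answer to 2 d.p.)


Formula: Mbps = payload_bytes * RPS * 8 / 1e6
Payload per request = 380 KB = 380 * 1024 = 389120 bytes
Total bytes/sec = 389120 * 2642 = 1028055040
Total bits/sec = 1028055040 * 8 = 8224440320
Mbps = 8224440320 / 1e6 = 8224.44

8224.44 Mbps


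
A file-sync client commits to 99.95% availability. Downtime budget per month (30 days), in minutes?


Formula: allowed downtime = period * (100 - SLA) / 100
Period (month (30 days)) = 43200 minutes
Unavailability fraction = (100 - 99.95) / 100
Allowed downtime = 43200 * (100 - 99.95) / 100
Allowed downtime = 21.6 minutes

21.6 minutes


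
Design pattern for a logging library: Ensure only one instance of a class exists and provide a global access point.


This matches the Singleton pattern

Singleton


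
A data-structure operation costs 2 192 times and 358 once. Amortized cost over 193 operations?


Formula: Amortized cost = Total cost / Operations
Total cost = (192 * 2) + (1 * 358)
Total cost = 384 + 358 = 742
Amortized = 742 / 193 = 3.8446

3.8446


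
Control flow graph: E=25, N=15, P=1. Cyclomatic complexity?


Formula: V(G) = E - N + 2P
V(G) = 25 - 15 + 2*1
V(G) = 10 + 2
V(G) = 12

12


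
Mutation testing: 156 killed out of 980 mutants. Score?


Mutation score = killed / total * 100
Mutation score = 156 / 980 * 100
Mutation score = 15.92%

15.92%


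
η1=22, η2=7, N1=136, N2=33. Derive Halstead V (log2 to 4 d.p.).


Formula: V = N * log2(η), where N = N1 + N2 and η = η1 + η2
η = 22 + 7 = 29
N = 136 + 33 = 169
log2(29) ≈ 4.8580
V = 169 * 4.8580 = 821.00

821.00


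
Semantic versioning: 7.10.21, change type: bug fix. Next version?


Current: 7.10.21
Change category: 'bug fix' → patch bump
SemVer rule: patch bump → increment PATCH (MAJOR and MINOR unchanged)
New: 7.10.22

7.10.22


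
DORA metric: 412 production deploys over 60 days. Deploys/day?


Formula: deployments per day = releases / days
= 412 / 60
= 6.867 deploys/day
(equivalently, 48.07 deploys/week)

6.867 deploys/day


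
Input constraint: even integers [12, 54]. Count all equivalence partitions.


Constraint: even integers in [12, 54]
Class 1: x < 12 — out-of-range invalid
Class 2: x in [12,54] but odd — wrong type invalid
Class 3: x in [12,54] and even — valid
Class 4: x > 54 — out-of-range invalid
Total equivalence classes: 4

4 equivalence classes


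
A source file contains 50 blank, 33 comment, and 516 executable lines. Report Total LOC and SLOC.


Total LOC = blank + comment + code
Total LOC = 50 + 33 + 516 = 599
SLOC (source only) = code = 516

Total LOC: 599, SLOC: 516


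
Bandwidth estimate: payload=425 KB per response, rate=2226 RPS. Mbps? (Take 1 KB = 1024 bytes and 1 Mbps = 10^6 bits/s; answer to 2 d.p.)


Formula: Mbps = payload_bytes * RPS * 8 / 1e6
Payload per request = 425 KB = 425 * 1024 = 435200 bytes
Total bytes/sec = 435200 * 2226 = 968755200
Total bits/sec = 968755200 * 8 = 7750041600
Mbps = 7750041600 / 1e6 = 7750.04

7750.04 Mbps


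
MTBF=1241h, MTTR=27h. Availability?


Availability = MTBF / (MTBF + MTTR)
Availability = 1241 / (1241 + 27)
Availability = 1241 / 1268
Availability = 97.8707%

97.8707%


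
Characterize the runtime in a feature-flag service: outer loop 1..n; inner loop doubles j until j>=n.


Reasoning: linear outer times logarithmic inner
Complexity: O(n log n)

O(n log n)


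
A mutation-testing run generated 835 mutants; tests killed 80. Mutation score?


Mutation score = killed / total * 100
Mutation score = 80 / 835 * 100
Mutation score = 9.58%

9.58%


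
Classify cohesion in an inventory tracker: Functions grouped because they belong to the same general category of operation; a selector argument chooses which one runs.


Reasoning: Grouped by category of activity, not by data or sequence
Type: Logical cohesion

Logical cohesion


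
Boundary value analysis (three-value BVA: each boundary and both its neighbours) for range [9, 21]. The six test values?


Range: [9, 21]
Boundaries: just below min, min, min+1, max-1, max, just above max
Values: [8, 9, 10, 20, 21, 22]

[8, 9, 10, 20, 21, 22]


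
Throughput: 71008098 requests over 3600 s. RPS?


Formula: throughput = requests / seconds
throughput = 71008098 / 3600
throughput = 19724.47 requests/second

19724.47 requests/second


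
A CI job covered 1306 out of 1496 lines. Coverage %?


Coverage = covered / total * 100
Coverage = 1306 / 1496 * 100
Coverage = 87.3%

87.3%


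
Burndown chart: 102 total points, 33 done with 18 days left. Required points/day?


Formula: Required rate = Remaining points / Days left
Remaining = 102 - 33 = 69 points
Required rate = 69 / 18 = 3.83 points/day

3.83 points/day


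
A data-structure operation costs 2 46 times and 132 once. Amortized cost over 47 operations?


Formula: Amortized cost = Total cost / Operations
Total cost = (46 * 2) + (1 * 132)
Total cost = 92 + 132 = 224
Amortized = 224 / 47 = 4.766

4.766


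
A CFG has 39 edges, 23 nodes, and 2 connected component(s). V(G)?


Formula: V(G) = E - N + 2P
V(G) = 39 - 23 + 2*2
V(G) = 16 + 4
V(G) = 20

20


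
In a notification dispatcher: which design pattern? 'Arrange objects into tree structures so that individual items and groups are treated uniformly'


This matches the Composite pattern

Composite


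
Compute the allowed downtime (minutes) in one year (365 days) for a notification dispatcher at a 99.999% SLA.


Formula: allowed downtime = period * (100 - SLA) / 100
Period (year (365 days)) = 525600 minutes
Unavailability fraction = (100 - 99.999) / 100
Allowed downtime = 525600 * (100 - 99.999) / 100
Allowed downtime = 5.256 minutes

5.256 minutes


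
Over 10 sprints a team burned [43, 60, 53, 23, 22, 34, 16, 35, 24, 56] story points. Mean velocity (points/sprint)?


Formula: Avg velocity = Total points / Number of sprints
Points: [43, 60, 53, 23, 22, 34, 16, 35, 24, 56]
Sum = 43 + 60 + 53 + 23 + 22 + 34 + 16 + 35 + 24 + 56 = 366
Avg velocity = 366 / 10 = 36.6 points/sprint

36.6 points/sprint


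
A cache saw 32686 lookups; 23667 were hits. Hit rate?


Formula: hit rate = hits / (hits + misses) * 100
hit rate = 23667 / (23667 + 9019) * 100
hit rate = 23667 / 32686 * 100
hit rate = 72.41%

72.41%


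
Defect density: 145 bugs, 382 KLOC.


Defect density = defects / KLOC
Defect density = 145 / 382
Defect density = 0.38 defects/KLOC

0.38 defects/KLOC


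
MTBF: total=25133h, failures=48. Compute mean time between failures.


Formula: MTBF = Total operating time / Number of failures
MTBF = 25133 / 48
MTBF = 523.6 hours

523.6 hours


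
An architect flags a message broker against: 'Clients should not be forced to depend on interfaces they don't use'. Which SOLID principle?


This describes the Interface Segregation Principle (ISP)

Interface Segregation Principle (ISP)


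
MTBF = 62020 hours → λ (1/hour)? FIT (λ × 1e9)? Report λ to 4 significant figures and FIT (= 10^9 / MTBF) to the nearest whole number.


Formula: λ = 1 / MTBF; FIT = λ × 1e9 = 1e9 / MTBF
λ = 1 / 62020 ≈ 1.612e-05 failures/hour
FIT = 1e9 / 62020 ≈ 16124 failures per 1e9 hours (nearest whole number)

λ = 1.612e-05 /h, FIT = 16124


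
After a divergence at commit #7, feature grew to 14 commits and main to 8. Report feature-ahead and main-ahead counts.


Common ancestor: commit #7
feature commits after divergence: 14 - 7 = 7
main commits after divergence: 8 - 7 = 1
feature is 7 commits ahead of main
main is 1 commits ahead of feature

feature ahead: 7, main ahead: 1


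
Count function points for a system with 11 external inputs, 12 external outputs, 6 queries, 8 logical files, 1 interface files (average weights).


UFP = EI*4 + EO*5 + EQ*4 + ILF*10 + EIF*7
UFP = 11*4 + 12*5 + 6*4 + 8*10 + 1*7
UFP = 44 + 60 + 24 + 80 + 7
UFP = 215

215


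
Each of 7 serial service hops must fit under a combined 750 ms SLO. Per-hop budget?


Formula: per_stage = total_budget / stages
per_stage = 750 / 7
per_stage = 107.14 ms

107.14 ms


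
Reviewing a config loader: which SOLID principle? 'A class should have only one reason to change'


This describes the Single Responsibility Principle (SRP)

Single Responsibility Principle (SRP)


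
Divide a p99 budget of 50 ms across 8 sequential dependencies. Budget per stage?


Formula: per_stage = total_budget / stages
per_stage = 50 / 8
per_stage = 6.25 ms

6.25 ms


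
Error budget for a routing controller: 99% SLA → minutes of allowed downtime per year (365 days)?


Formula: allowed downtime = period * (100 - SLA) / 100
Period (year (365 days)) = 525600 minutes
Unavailability fraction = (100 - 99.0) / 100
Allowed downtime = 525600 * (100 - 99.0) / 100
Allowed downtime = 5256.0 minutes

5256.0 minutes


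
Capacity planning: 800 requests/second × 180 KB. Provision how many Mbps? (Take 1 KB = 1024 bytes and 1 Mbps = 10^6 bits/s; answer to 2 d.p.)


Formula: Mbps = payload_bytes * RPS * 8 / 1e6
Payload per request = 180 KB = 180 * 1024 = 184320 bytes
Total bytes/sec = 184320 * 800 = 147456000
Total bits/sec = 147456000 * 8 = 1179648000
Mbps = 1179648000 / 1e6 = 1179.65

1179.65 Mbps


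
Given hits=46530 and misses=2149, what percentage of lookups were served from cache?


Formula: hit rate = hits / (hits + misses) * 100
hit rate = 46530 / (46530 + 2149) * 100
hit rate = 46530 / 48679 * 100
hit rate = 95.59%

95.59%


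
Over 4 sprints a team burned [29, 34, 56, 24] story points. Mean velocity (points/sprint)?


Formula: Avg velocity = Total points / Number of sprints
Points: [29, 34, 56, 24]
Sum = 29 + 34 + 56 + 24 = 143
Avg velocity = 143 / 4 = 35.75 points/sprint

35.75 points/sprint


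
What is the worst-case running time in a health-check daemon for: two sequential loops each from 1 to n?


Reasoning: sequential dominates: O(n) + O(n) = O(n)
Complexity: O(n)

O(n)


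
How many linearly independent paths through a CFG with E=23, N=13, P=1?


Formula: V(G) = E - N + 2P
V(G) = 23 - 13 + 2*1
V(G) = 10 + 2
V(G) = 12

12


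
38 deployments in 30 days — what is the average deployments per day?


Formula: deployments per day = releases / days
= 38 / 30
= 1.267 deploys/day
(equivalently, 8.87 deploys/week)

1.267 deploys/day


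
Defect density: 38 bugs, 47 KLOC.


Defect density = defects / KLOC
Defect density = 38 / 47
Defect density = 0.809 defects/KLOC

0.809 defects/KLOC


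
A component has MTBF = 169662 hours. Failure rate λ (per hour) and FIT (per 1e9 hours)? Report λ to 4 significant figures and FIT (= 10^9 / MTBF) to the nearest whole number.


Formula: λ = 1 / MTBF; FIT = λ × 1e9 = 1e9 / MTBF
λ = 1 / 169662 ≈ 5.894e-06 failures/hour
FIT = 1e9 / 169662 ≈ 5894 failures per 1e9 hours (nearest whole number)

λ = 5.894e-06 /h, FIT = 5894


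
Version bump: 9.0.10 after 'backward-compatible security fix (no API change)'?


Current: 9.0.10
Change category: 'backward-compatible security fix (no API change)' → patch bump
SemVer rule: patch bump → increment PATCH (MAJOR and MINOR unchanged)
New: 9.0.11

9.0.11


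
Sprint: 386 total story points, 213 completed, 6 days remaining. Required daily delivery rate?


Formula: Required rate = Remaining points / Days left
Remaining = 386 - 213 = 173 points
Required rate = 173 / 6 = 28.83 points/day

28.83 points/day


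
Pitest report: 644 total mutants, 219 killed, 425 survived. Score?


Mutation score = killed / total * 100
Mutation score = 219 / 644 * 100
Mutation score = 34.01%

34.01%


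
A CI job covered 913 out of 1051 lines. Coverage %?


Coverage = covered / total * 100
Coverage = 913 / 1051 * 100
Coverage = 86.87%

86.87%


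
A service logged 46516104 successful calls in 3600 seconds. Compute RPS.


Formula: throughput = requests / seconds
throughput = 46516104 / 3600
throughput = 12921.14 requests/second

12921.14 requests/second


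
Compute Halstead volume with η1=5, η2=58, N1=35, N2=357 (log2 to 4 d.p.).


Formula: V = N * log2(η), where N = N1 + N2 and η = η1 + η2
η = 5 + 58 = 63
N = 35 + 357 = 392
log2(63) ≈ 5.9773
V = 392 * 5.9773 = 2343.10

2343.10


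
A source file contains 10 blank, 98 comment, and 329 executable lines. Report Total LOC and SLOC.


Total LOC = blank + comment + code
Total LOC = 10 + 98 + 329 = 437
SLOC (source only) = code = 329

Total LOC: 437, SLOC: 329


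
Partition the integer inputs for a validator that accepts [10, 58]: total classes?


Valid range: [10, 58]
Class 1: x < 10 — invalid
Class 2: 10 ≤ x ≤ 58 — valid
Class 3: x > 58 — invalid
Total equivalence classes: 3

3 equivalence classes


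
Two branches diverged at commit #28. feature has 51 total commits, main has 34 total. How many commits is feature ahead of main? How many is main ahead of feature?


Common ancestor: commit #28
feature commits after divergence: 51 - 28 = 23
main commits after divergence: 34 - 28 = 6
feature is 23 commits ahead of main
main is 6 commits ahead of feature

feature ahead: 23, main ahead: 6


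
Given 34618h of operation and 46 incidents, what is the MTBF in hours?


Formula: MTBF = Total operating time / Number of failures
MTBF = 34618 / 46
MTBF = 752.57 hours

752.57 hours


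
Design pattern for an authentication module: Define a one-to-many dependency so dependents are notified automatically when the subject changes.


This matches the Observer pattern

Observer


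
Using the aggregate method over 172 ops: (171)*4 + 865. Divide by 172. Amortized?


Formula: Amortized cost = Total cost / Operations
Total cost = (171 * 4) + (1 * 865)
Total cost = 684 + 865 = 1549
Amortized = 1549 / 172 = 9.0058

9.0058


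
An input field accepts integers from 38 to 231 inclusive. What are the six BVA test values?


Range: [38, 231]
Boundaries: just below min, min, min+1, max-1, max, just above max
Values: [37, 38, 39, 230, 231, 232]

[37, 38, 39, 230, 231, 232]


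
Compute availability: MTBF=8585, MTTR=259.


Availability = MTBF / (MTBF + MTTR)
Availability = 8585 / (8585 + 259)
Availability = 8585 / 8844
Availability = 97.0715%

97.0715%


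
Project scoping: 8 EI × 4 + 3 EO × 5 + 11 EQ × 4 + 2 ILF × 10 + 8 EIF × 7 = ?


UFP = EI*4 + EO*5 + EQ*4 + ILF*10 + EIF*7
UFP = 8*4 + 3*5 + 11*4 + 2*10 + 8*7
UFP = 32 + 15 + 44 + 20 + 56
UFP = 167

167


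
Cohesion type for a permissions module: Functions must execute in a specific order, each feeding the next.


Reasoning: Output of one is input to next
Type: Sequential cohesion

Sequential cohesion


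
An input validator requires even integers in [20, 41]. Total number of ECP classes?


Constraint: even integers in [20, 41]
Class 1: x < 20 — out-of-range invalid
Class 2: x in [20,41] but odd — wrong type invalid
Class 3: x in [20,41] and even — valid
Class 4: x > 41 — out-of-range invalid
Total equivalence classes: 4

4 equivalence classes


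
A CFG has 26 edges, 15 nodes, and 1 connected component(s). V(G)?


Formula: V(G) = E - N + 2P
V(G) = 26 - 15 + 2*1
V(G) = 11 + 2
V(G) = 13

13


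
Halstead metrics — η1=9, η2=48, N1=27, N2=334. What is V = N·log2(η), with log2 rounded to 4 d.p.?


Formula: V = N * log2(η), where N = N1 + N2 and η = η1 + η2
η = 9 + 48 = 57
N = 27 + 334 = 361
log2(57) ≈ 5.8329
V = 361 * 5.8329 = 2105.68

2105.68


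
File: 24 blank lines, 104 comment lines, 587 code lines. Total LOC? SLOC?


Total LOC = blank + comment + code
Total LOC = 24 + 104 + 587 = 715
SLOC (source only) = code = 587

Total LOC: 715, SLOC: 587


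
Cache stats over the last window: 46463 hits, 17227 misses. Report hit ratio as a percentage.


Formula: hit rate = hits / (hits + misses) * 100
hit rate = 46463 / (46463 + 17227) * 100
hit rate = 46463 / 63690 * 100
hit rate = 72.95%

72.95%


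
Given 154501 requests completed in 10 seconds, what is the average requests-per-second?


Formula: throughput = requests / seconds
throughput = 154501 / 10
throughput = 15450.1 requests/second

15450.1 requests/second


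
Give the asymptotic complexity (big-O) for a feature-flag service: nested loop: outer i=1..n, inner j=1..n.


Reasoning: n iterations times n iterations
Complexity: O(n^2)

O(n^2)


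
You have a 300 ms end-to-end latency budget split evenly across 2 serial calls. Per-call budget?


Formula: per_stage = total_budget / stages
per_stage = 300 / 2
per_stage = 150.0 ms

150.0 ms


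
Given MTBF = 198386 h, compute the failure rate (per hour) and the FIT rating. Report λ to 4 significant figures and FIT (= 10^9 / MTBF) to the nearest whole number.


Formula: λ = 1 / MTBF; FIT = λ × 1e9 = 1e9 / MTBF
λ = 1 / 198386 ≈ 5.041e-06 failures/hour
FIT = 1e9 / 198386 ≈ 5041 failures per 1e9 hours (nearest whole number)

λ = 5.041e-06 /h, FIT = 5041


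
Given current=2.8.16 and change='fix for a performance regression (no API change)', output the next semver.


Current: 2.8.16
Change category: 'fix for a performance regression (no API change)' → patch bump
SemVer rule: patch bump → increment PATCH (MAJOR and MINOR unchanged)
New: 2.8.17

2.8.17


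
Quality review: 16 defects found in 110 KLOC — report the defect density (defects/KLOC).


Defect density = defects / KLOC
Defect density = 16 / 110
Defect density = 0.145 defects/KLOC

0.145 defects/KLOC


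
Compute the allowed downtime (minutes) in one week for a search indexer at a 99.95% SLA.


Formula: allowed downtime = period * (100 - SLA) / 100
Period (week) = 10080 minutes
Unavailability fraction = (100 - 99.95) / 100
Allowed downtime = 10080 * (100 - 99.95) / 100
Allowed downtime = 5.04 minutes

5.04 minutes


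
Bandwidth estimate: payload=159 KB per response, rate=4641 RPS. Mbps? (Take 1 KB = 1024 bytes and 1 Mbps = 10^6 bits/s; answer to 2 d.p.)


Formula: Mbps = payload_bytes * RPS * 8 / 1e6
Payload per request = 159 KB = 159 * 1024 = 162816 bytes
Total bytes/sec = 162816 * 4641 = 755629056
Total bits/sec = 755629056 * 8 = 6045032448
Mbps = 6045032448 / 1e6 = 6045.03

6045.03 Mbps


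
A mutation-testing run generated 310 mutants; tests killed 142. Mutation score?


Mutation score = killed / total * 100
Mutation score = 142 / 310 * 100
Mutation score = 45.81%

45.81%


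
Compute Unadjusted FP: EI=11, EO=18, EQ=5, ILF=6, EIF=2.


UFP = EI*4 + EO*5 + EQ*4 + ILF*10 + EIF*7
UFP = 11*4 + 18*5 + 5*4 + 6*10 + 2*7
UFP = 44 + 90 + 20 + 60 + 14
UFP = 228

228


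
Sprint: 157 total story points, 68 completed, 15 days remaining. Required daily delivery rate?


Formula: Required rate = Remaining points / Days left
Remaining = 157 - 68 = 89 points
Required rate = 89 / 15 = 5.93 points/day

5.93 points/day


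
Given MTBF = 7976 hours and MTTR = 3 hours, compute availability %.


Availability = MTBF / (MTBF + MTTR)
Availability = 7976 / (7976 + 3)
Availability = 7976 / 7979
Availability = 99.9624%

99.9624%


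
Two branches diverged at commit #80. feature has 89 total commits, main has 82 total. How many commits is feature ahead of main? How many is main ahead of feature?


Common ancestor: commit #80
feature commits after divergence: 89 - 80 = 9
main commits after divergence: 82 - 80 = 2
feature is 9 commits ahead of main
main is 2 commits ahead of feature

feature ahead: 9, main ahead: 2


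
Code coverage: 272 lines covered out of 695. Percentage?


Coverage = covered / total * 100
Coverage = 272 / 695 * 100
Coverage = 39.14%

39.14%


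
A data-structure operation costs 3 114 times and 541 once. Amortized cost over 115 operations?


Formula: Amortized cost = Total cost / Operations
Total cost = (114 * 3) + (1 * 541)
Total cost = 342 + 541 = 883
Amortized = 883 / 115 = 7.6783

7.6783


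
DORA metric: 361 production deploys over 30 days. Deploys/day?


Formula: deployments per day = releases / days
= 361 / 30
= 12.033 deploys/day
(equivalently, 84.23 deploys/week)

12.033 deploys/day


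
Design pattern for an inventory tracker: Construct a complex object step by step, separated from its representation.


This matches the Builder pattern

Builder


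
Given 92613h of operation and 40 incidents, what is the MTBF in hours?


Formula: MTBF = Total operating time / Number of failures
MTBF = 92613 / 40
MTBF = 2315.33 hours

2315.33 hours


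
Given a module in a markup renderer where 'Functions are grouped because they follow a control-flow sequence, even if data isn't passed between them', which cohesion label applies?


Reasoning: Grouped by order of execution within a routine, not by data flow
Type: Procedural cohesion

Procedural cohesion


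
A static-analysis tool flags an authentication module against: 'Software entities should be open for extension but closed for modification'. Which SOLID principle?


This describes the Open/Closed Principle (OCP)

Open/Closed Principle (OCP)


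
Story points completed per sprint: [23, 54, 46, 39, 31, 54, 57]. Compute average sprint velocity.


Formula: Avg velocity = Total points / Number of sprints
Points: [23, 54, 46, 39, 31, 54, 57]
Sum = 23 + 54 + 46 + 39 + 31 + 54 + 57 = 304
Avg velocity = 304 / 7 = 43.43 points/sprint

43.43 points/sprint


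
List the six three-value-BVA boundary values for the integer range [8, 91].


Range: [8, 91]
Boundaries: just below min, min, min+1, max-1, max, just above max
Values: [7, 8, 9, 90, 91, 92]

[7, 8, 9, 90, 91, 92]


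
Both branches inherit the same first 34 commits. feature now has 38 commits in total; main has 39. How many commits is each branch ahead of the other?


Common ancestor: commit #34
feature commits after divergence: 38 - 34 = 4
main commits after divergence: 39 - 34 = 5
feature is 4 commits ahead of main
main is 5 commits ahead of feature

feature ahead: 4, main ahead: 5


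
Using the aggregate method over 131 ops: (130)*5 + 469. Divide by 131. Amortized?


Formula: Amortized cost = Total cost / Operations
Total cost = (130 * 5) + (1 * 469)
Total cost = 650 + 469 = 1119
Amortized = 1119 / 131 = 8.542

8.542


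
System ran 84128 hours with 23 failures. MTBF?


Formula: MTBF = Total operating time / Number of failures
MTBF = 84128 / 23
MTBF = 3657.74 hours

3657.74 hours


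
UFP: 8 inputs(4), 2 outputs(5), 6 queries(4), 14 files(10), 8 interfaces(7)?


UFP = EI*4 + EO*5 + EQ*4 + ILF*10 + EIF*7
UFP = 8*4 + 2*5 + 6*4 + 14*10 + 8*7
UFP = 32 + 10 + 24 + 140 + 56
UFP = 262

262


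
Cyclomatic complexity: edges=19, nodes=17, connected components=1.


Formula: V(G) = E - N + 2P
V(G) = 19 - 17 + 2*1
V(G) = 2 + 2
V(G) = 4

4


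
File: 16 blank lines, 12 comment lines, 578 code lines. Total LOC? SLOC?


Total LOC = blank + comment + code
Total LOC = 16 + 12 + 578 = 606
SLOC (source only) = code = 578

Total LOC: 606, SLOC: 578


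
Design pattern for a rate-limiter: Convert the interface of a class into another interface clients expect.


This matches the Adapter pattern

Adapter


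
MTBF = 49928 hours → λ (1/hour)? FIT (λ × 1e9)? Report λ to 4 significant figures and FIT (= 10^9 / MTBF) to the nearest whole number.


Formula: λ = 1 / MTBF; FIT = λ × 1e9 = 1e9 / MTBF
λ = 1 / 49928 ≈ 2.003e-05 failures/hour
FIT = 1e9 / 49928 ≈ 20029 failures per 1e9 hours (nearest whole number)

λ = 2.003e-05 /h, FIT = 20029


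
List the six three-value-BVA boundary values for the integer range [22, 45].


Range: [22, 45]
Boundaries: just below min, min, min+1, max-1, max, just above max
Values: [21, 22, 23, 44, 45, 46]

[21, 22, 23, 44, 45, 46]


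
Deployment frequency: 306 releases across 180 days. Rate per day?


Formula: deployments per day = releases / days
= 306 / 180
= 1.7 deploys/day
(equivalently, 11.9 deploys/week)

1.7 deploys/day


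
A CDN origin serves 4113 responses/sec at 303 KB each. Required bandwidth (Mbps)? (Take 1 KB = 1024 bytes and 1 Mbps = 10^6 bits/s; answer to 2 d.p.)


Formula: Mbps = payload_bytes * RPS * 8 / 1e6
Payload per request = 303 KB = 303 * 1024 = 310272 bytes
Total bytes/sec = 310272 * 4113 = 1276148736
Total bits/sec = 1276148736 * 8 = 10209189888
Mbps = 10209189888 / 1e6 = 10209.19

10209.19 Mbps


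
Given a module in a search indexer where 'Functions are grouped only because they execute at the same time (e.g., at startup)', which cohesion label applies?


Reasoning: Related by timing only
Type: Temporal cohesion

Temporal cohesion


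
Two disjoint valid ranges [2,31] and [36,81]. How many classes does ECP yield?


Valid ranges: [2,31] and [36,81]
Class 1: x < 2 — invalid
Class 2: 2 ≤ x ≤ 31 — valid
Class 3: 31 < x < 36 — invalid (gap between ranges)
Class 4: 36 ≤ x ≤ 81 — valid
Class 5: x > 81 — invalid
Total equivalence classes: 5

5 equivalence classes


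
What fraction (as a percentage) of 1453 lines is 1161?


Coverage = covered / total * 100
Coverage = 1161 / 1453 * 100
Coverage = 79.9%

79.9%


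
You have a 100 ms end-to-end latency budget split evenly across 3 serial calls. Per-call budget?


Formula: per_stage = total_budget / stages
per_stage = 100 / 3
per_stage = 33.33 ms

33.33 ms


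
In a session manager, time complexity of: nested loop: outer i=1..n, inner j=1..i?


Reasoning: triangle: n(n+1)/2 ~ n^2/2
Complexity: O(n^2)

O(n^2)


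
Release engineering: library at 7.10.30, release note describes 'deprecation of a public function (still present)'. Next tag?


Current: 7.10.30
Change category: 'deprecation of a public function (still present)' → minor bump
SemVer rule: minor bump → increment MINOR, reset PATCH to 0 (MAJOR unchanged)
New: 7.11.0

7.11.0


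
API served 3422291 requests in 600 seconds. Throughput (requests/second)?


Formula: throughput = requests / seconds
throughput = 3422291 / 600
throughput = 5703.82 requests/second

5703.82 requests/second


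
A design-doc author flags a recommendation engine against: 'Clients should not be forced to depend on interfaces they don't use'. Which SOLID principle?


This describes the Interface Segregation Principle (ISP)

Interface Segregation Principle (ISP)


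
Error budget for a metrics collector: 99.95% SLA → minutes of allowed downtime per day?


Formula: allowed downtime = period * (100 - SLA) / 100
Period (day) = 1440 minutes
Unavailability fraction = (100 - 99.95) / 100
Allowed downtime = 1440 * (100 - 99.95) / 100
Allowed downtime = 0.72 minutes

0.72 minutes


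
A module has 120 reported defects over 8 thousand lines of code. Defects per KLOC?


Defect density = defects / KLOC
Defect density = 120 / 8
Defect density = 15.0 defects/KLOC

15.0 defects/KLOC


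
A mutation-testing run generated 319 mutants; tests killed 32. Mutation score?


Mutation score = killed / total * 100
Mutation score = 32 / 319 * 100
Mutation score = 10.03%

10.03%
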